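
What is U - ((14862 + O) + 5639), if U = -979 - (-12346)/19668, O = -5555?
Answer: -156600277/9834 ≈ -15924.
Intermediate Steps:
U = -9621313/9834 (U = -979 - (-12346)/19668 = -979 - 1*(-6173/9834) = -979 + 6173/9834 = -9621313/9834 ≈ -978.37)
U - ((14862 + O) + 5639) = -9621313/9834 - ((14862 - 5555) + 5639) = -9621313/9834 - (9307 + 5639) = -9621313/9834 - 1*14946 = -9621313/9834 - 14946 = -156600277/9834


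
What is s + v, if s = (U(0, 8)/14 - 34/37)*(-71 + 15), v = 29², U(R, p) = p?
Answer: 31837/37 ≈ 860.46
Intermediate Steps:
v = 841
s = 720/37 (s = (8/14 - 34/37)*(-71 + 15) = (8*(1/14) - 34*1/37)*(-56) = (4/7 - 34/37)*(-56) = -90/259*(-56) = 720/37 ≈ 19.459)
s + v = 720/37 + 841 = 31837/37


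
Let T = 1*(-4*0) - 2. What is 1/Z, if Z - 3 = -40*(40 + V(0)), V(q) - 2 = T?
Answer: -1/1597 ≈ -0.00062617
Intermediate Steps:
T = -2 (T = 1*0 - 2 = 0 - 2 = -2)
V(q) = 0 (V(q) = 2 - 2 = 0)
Z = -1597 (Z = 3 - 40*(40 + 0) = 3 - 40*40 = 3 - 1600 = -1597)
1/Z = 1/(-1597) = -1/1597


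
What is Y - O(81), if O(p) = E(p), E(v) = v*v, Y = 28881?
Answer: 22320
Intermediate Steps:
E(v) = v²
O(p) = p²
Y - O(81) = 28881 - 1*81² = 28881 - 1*6561 = 28881 - 6561 = 22320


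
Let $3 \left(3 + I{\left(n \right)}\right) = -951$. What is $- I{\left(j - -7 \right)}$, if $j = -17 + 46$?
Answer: $320$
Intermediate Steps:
$j = 29$
$I{\left(n \right)} = -320$ ($I{\left(n \right)} = -3 + \frac{1}{3} \left(-951\right) = -3 - 317 = -320$)
$- I{\left(j - -7 \right)} = \left(-1\right) \left(-320\right) = 320$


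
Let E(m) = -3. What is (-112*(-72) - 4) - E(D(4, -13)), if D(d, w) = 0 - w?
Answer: 8063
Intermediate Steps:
D(d, w) = -w
(-112*(-72) - 4) - E(D(4, -13)) = (-112*(-72) - 4) - 1*(-3) = (8064 - 4) + 3 = 8060 + 3 = 8063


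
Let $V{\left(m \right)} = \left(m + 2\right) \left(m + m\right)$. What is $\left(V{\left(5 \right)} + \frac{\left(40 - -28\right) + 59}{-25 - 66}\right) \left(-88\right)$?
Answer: $- \frac{549384}{91} \approx -6037.2$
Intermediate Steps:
$V{\left(m \right)} = 2 m \left(2 + m\right)$ ($V{\left(m \right)} = \left(2 + m\right) 2 m = 2 m \left(2 + m\right)$)
$\left(V{\left(5 \right)} + \frac{\left(40 - -28\right) + 59}{-25 - 66}\right) \left(-88\right) = \left(2 \cdot 5 \left(2 + 5\right) + \frac{\left(40 - -28\right) + 59}{-25 - 66}\right) \left(-88\right) = \left(2 \cdot 5 \cdot 7 + \frac{\left(40 + 28\right) + 59}{-91}\right) \left(-88\right) = \left(70 + \left(68 + 59\right) \left(- \frac{1}{91}\right)\right) \left(-88\right) = \left(70 + 127 \left(- \frac{1}{91}\right)\right) \left(-88\right) = \left(70 - \frac{127}{91}\right) \left(-88\right) = \frac{6243}{91} \left(-88\right) = - \frac{549384}{91}$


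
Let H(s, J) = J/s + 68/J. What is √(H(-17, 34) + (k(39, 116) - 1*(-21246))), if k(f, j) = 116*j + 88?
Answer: 7*√710 ≈ 186.52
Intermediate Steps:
k(f, j) = 88 + 116*j
H(s, J) = 68/J + J/s
√(H(-17, 34) + (k(39, 116) - 1*(-21246))) = √((68/34 + 34/(-17)) + ((88 + 116*116) - 1*(-21246))) = √((68*(1/34) + 34*(-1/17)) + ((88 + 13456) + 21246)) = √((2 - 2) + (13544 + 21246)) = √(0 + 34790) = √34790 = 7*√710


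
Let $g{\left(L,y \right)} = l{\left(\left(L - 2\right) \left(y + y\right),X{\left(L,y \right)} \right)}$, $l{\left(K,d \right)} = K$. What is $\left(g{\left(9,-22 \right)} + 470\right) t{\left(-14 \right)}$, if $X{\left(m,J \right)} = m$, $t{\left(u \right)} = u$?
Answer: $-2268$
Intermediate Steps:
$g{\left(L,y \right)} = 2 y \left(-2 + L\right)$ ($g{\left(L,y \right)} = \left(L - 2\right) \left(y + y\right) = \left(-2 + L\right) 2 y = 2 y \left(-2 + L\right)$)
$\left(g{\left(9,-22 \right)} + 470\right) t{\left(-14 \right)} = \left(2 \left(-22\right) \left(-2 + 9\right) + 470\right) \left(-14\right) = \left(2 \left(-22\right) 7 + 470\right) \left(-14\right) = \left(-308 + 470\right) \left(-14\right) = 162 \left(-14\right) = -2268$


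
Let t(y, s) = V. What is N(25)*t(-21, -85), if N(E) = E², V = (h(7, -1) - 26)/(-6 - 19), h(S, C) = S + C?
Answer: 500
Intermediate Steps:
h(S, C) = C + S
V = ⅘ (V = ((-1 + 7) - 26)/(-6 - 19) = (6 - 26)/(-25) = -20*(-1/25) = ⅘ ≈ 0.80000)
t(y, s) = ⅘
N(25)*t(-21, -85) = 25²*(⅘) = 625*(⅘) = 500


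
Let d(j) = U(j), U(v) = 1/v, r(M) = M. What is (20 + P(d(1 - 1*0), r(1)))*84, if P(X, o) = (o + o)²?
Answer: 2016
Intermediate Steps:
d(j) = 1/j
P(X, o) = 4*o² (P(X, o) = (2*o)² = 4*o²)
(20 + P(d(1 - 1*0), r(1)))*84 = (20 + 4*1²)*84 = (20 + 4*1)*84 = (20 + 4)*84 = 24*84 = 2016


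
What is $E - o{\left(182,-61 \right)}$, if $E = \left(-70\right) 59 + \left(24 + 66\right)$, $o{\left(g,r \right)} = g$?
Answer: $-4222$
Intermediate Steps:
$E = -4040$ ($E = -4130 + 90 = -4040$)
$E - o{\left(182,-61 \right)} = -4040 - 182 = -4222$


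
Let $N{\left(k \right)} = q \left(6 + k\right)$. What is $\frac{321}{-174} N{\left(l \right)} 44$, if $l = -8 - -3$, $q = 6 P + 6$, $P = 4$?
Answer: $- \frac{70620}{29} \approx -2435.2$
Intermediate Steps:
$q = 30$ ($q = 6 \cdot 4 + 6 = 24 + 6 = 30$)
$l = -5$ ($l = -8 + 3 = -5$)
$N{\left(k \right)} = 180 + 30 k$ ($N{\left(k \right)} = 30 \left(6 + k\right) = 180 + 30 k$)
$\frac{321}{-174} N{\left(l \right)} 44 = \frac{321}{-174} \left(180 + 30 \left(-5\right)\right) 44 = 321 \left(- \frac{1}{174}\right) \left(180 - 150\right) 44 = - \frac{107 \cdot 30 \cdot 44}{58} = \left(- \frac{107}{58}\right) 1320 = - \frac{70620}{29}$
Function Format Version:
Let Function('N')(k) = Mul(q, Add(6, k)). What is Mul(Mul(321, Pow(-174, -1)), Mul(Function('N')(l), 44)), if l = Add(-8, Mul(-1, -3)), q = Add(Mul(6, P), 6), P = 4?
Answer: Rational(-70620, 29) ≈ -2435.2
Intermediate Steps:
q = 30 (q = Add(Mul(6, 4), 6) = Add(24, 6) = 30)
l = -5 (l = Add(-8, 3) = -5)
Function('N')(k) = Add(180, Mul(30, k)) (Function('N')(k) = Mul(30, Add(6, k)) = Add(180, Mul(30, k)))
Mul(Mul(321, Pow(-174, -1)), Mul(Function('N')(l), 44)) = Mul(Mul(321, Pow(-174, -1)), Mul(Add(180, Mul(30, -5)), 44)) = Mul(Mul(321, Rational(-1, 174)), Mul(Add(180, -150), 44)) = Mul(Rational(-107, 58), Mul(30, 44)) = Mul(Rational(-107, 58), 1320) = Rational(-70620, 29)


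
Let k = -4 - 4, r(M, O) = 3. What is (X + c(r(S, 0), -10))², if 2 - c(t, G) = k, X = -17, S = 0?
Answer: 49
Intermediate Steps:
k = -8
c(t, G) = 10 (c(t, G) = 2 - 1*(-8) = 2 + 8 = 10)
(X + c(r(S, 0), -10))² = (-17 + 10)² = (-7)² = 49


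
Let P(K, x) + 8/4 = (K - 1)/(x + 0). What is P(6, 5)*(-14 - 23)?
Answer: 37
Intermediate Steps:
P(K, x) = -2 + (-1 + K)/x (P(K, x) = -2 + (K - 1)/(x + 0) = -2 + (-1 + K)/x)
P(6, 5)*(-14 - 23) = ((-1 + 6 - 2*5)/5)*(-14 - 23) = ((-1 + 6 - 10)/5)*(-37) = ((⅕)*(-5))*(-37) = -1*(-37) = 37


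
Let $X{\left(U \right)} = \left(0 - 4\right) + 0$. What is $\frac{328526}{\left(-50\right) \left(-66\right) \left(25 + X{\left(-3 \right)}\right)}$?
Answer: $\frac{14933}{3150} \approx 4.7406$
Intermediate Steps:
$X{\left(U \right)} = -4$ ($X{\left(U \right)} = -4 + 0 = -4$)
$\frac{328526}{\left(-50\right) \left(-66\right) \left(25 + X{\left(-3 \right)}\right)} = \frac{328526}{\left(-50\right) \left(-66\right) \left(25 - 4\right)} = \frac{328526}{3300 \cdot 21} = \frac{328526}{69300} = 328526 \cdot \frac{1}{69300} = \frac{14933}{3150}$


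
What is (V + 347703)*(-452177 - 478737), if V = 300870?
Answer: -603765685722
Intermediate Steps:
(V + 347703)*(-452177 - 478737) = (300870 + 347703)*(-452177 - 478737) = 648573*(-930914) = -603765685722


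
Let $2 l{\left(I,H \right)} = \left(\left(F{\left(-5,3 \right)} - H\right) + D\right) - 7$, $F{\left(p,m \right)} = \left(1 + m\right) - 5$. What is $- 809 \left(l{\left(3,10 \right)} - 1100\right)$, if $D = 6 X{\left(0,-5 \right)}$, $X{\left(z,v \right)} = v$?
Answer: $909316$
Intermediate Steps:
$F{\left(p,m \right)} = -4 + m$
$D = -30$ ($D = 6 \left(-5\right) = -30$)
$l{\left(I,H \right)} = -19 - \frac{H}{2}$ ($l{\left(I,H \right)} = \frac{\left(\left(\left(-4 + 3\right) - H\right) - 30\right) - 7}{2} = \frac{\left(\left(-1 - H\right) - 30\right) - 7}{2} = \frac{\left(-31 - H\right) - 7}{2} = \frac{-38 - H}{2} = -19 - \frac{H}{2}$)
$- 809 \left(l{\left(3,10 \right)} - 1100\right) = - 809 \left(\left(-19 - 5\right) - 1100\right) = - 809 \left(-24 - 1100\right) = \left(-809\right) \left(-1124\right) = 909316$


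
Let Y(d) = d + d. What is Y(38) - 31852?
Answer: -31776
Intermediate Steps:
Y(d) = 2*d
Y(38) - 31852 = 2*38 - 31852 = 76 - 31852 = -31776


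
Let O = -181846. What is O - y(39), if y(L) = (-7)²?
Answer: -181895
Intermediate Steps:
y(L) = 49
O - y(39) = -181846 - 1*49 = -181846 - 49 = -181895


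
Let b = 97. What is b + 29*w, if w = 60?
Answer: 1837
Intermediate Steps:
b + 29*w = 97 + 29*60 = 97 + 1740 = 1837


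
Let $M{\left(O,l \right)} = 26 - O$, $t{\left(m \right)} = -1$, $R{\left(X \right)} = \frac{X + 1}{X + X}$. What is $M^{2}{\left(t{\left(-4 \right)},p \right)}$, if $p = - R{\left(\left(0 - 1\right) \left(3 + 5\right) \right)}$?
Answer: $729$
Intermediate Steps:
$R{\left(X \right)} = \frac{1 + X}{2 X}$
$p = - \frac{7}{16}$ ($p = - \frac{1 + \left(0 - 1\right) \left(3 + 5\right)}{2 \left(0 - 1\right) \left(3 + 5\right)} = - \frac{1 - 8}{2 \left(\left(-1\right) 8\right)} = - \frac{1 - 8}{2 \left(-8\right)} = - \frac{\left(-1\right) \left(-7\right)}{2 \cdot 8} = \left(-1\right) \frac{7}{16} = - \frac{7}{16} \approx -0.4375$)
$M^{2}{\left(t{\left(-4 \right)},p \right)} = \left(26 - -1\right)^{2} = \left(26 + 1\right)^{2} = 27^{2} = 729$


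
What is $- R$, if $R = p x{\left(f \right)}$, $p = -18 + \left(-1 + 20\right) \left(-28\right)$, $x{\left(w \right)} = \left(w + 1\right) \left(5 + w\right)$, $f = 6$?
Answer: $42350$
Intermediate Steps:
$x{\left(w \right)} = \left(1 + w\right) \left(5 + w\right)$
$p = -550$ ($p = -18 + 19 \left(-28\right) = -18 - 532 = -550$)
$R = -42350$ ($R = - 550 \left(5 + 6^{2} + 6 \cdot 6\right) = - 550 \left(5 + 36 + 36\right) = \left(-550\right) 77 = -42350$)
$- R = \left(-1\right) \left(-42350\right) = 42350$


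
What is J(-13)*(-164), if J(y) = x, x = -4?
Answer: 656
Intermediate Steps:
J(y) = -4
J(-13)*(-164) = -4*(-164) = 656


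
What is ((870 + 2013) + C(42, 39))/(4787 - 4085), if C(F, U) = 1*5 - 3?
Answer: 2885/702 ≈ 4.1097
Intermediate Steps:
C(F, U) = 2 (C(F, U) = 5 - 3 = 2)
((870 + 2013) + C(42, 39))/(4787 - 4085) = ((870 + 2013) + 2)/(4787 - 4085) = (2883 + 2)/702 = 2885*(1/702) = 2885/702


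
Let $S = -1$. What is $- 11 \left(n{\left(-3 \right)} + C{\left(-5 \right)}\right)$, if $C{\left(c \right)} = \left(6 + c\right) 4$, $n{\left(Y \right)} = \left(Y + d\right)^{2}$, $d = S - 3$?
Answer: $-583$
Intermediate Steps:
$d = -4$ ($d = -1 - 3 = -4$)
$n{\left(Y \right)} = \left(-4 + Y\right)^{2}$ ($n{\left(Y \right)} = \left(Y - 4\right)^{2} = \left(-4 + Y\right)^{2}$)
$C{\left(c \right)} = 24 + 4 c$
$- 11 \left(n{\left(-3 \right)} + C{\left(-5 \right)}\right) = - 11 \left(\left(-4 - 3\right)^{2} + \left(24 + 4 \left(-5\right)\right)\right) = - 11 \left(\left(-7\right)^{2} + \left(24 - 20\right)\right) = - 11 \left(49 + 4\right) = \left(-11\right) 53 = -583$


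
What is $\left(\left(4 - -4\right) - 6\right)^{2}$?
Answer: $4$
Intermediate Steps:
$\left(\left(4 - -4\right) - 6\right)^{2} = \left(\left(4 + 4\right) - 6\right)^{2} = \left(8 - 6\right)^{2} = 2^{2} = 4$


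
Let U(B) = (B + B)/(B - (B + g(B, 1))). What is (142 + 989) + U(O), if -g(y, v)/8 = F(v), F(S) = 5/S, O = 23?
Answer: 22643/20 ≈ 1132.2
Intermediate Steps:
g(y, v) = -40/v
U(B) = B/20 (U(B) = (B + B)/(B - (B - 40/1)) = (2*B)/(B - (B - 40*1)) = (2*B)/(B - (B - 40)) = (2*B)/(B - (-40 + B)) = (2*B)/(B + (40 - B)) = (2*B)/40 = (2*B)*(1/40) = B/20)
(142 + 989) + U(O) = (142 + 989) + (1/20)*23 = 1131 + 23/20 = 22643/20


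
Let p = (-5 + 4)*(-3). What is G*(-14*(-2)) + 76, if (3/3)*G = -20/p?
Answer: -332/3 ≈ -110.67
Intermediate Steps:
p = 3 (p = -1*(-3) = 3)
G = -20/3 ≈ -6.6667
G*(-14*(-2)) + 76 = -(-280)*(-2)/3 + 76 = -20/3*28 + 76 = -560/3 + 76 = -332/3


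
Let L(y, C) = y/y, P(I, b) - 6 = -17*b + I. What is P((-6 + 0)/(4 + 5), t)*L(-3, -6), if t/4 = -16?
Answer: 3280/3 ≈ 1093.3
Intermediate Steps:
t = -64 (t = 4*(-16) = -64)
P(I, b) = 6 + I - 17*b (P(I, b) = 6 + (-17*b + I) = 6 + (I - 17*b) = 6 + I - 17*b)
L(y, C) = 1
P((-6 + 0)/(4 + 5), t)*L(-3, -6) = (6 + (-6 + 0)/(4 + 5) - 17*(-64))*1 = (6 - 6/9 + 1088)*1 = (6 - 6*⅑ + 1088)*1 = (6 - ⅔ + 1088)*1 = (3280/3)*1 = 3280/3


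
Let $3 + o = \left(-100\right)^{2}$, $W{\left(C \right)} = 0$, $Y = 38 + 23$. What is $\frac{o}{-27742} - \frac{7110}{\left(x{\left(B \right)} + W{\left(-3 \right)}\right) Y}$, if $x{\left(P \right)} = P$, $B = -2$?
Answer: $\frac{7539461}{130174} \approx 57.918$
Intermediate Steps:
$Y = 61$
$o = 9997$ ($o = -3 + \left(-100\right)^{2} = -3 + 10000 = 9997$)
$\frac{o}{-27742} - \frac{7110}{\left(x{\left(B \right)} + W{\left(-3 \right)}\right) Y} = \frac{9997}{-27742} - \frac{7110}{\left(-2 + 0\right) 61} = 9997 \left(- \frac{1}{27742}\right) - \frac{7110}{\left(-2\right) 61} = - \frac{769}{2134} - \frac{7110}{-122} = - \frac{769}{2134} - - \frac{3555}{61} = - \frac{769}{2134} + \frac{3555}{61} = \frac{7539461}{130174}$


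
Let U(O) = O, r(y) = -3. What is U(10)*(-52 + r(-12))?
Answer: -550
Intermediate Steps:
U(10)*(-52 + r(-12)) = 10*(-52 - 3) = 10*(-55) = -550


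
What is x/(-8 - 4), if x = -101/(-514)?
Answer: -101/6168 ≈ -0.016375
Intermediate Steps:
x = 101/514 (x = -101*(-1/514) = 101/514 ≈ 0.19650)
x/(-8 - 4) = 101/(514*(-8 - 4)) = (101/514)/(-12) = (101/514)*(-1/12) = -101/6168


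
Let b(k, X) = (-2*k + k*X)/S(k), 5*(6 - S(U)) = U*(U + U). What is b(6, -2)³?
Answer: 8000/343 ≈ 23.324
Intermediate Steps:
S(U) = 6 - 2*U²/5 (S(U) = 6 - U*(U + U)/5 = 6 - U*2*U/5 = 6 - 2*U²/5)
b(k, X) = (-2*k + X*k)/(6 - 2*k²/5) (b(k, X) = (-2*k + k*X)/(6 - 2*k²/5) = (-2*k + X*k)/(6 - 2*k²/5))
b(6, -2)³ = ((5/2)*6*(2 - 1*(-2))/(-15 + 6²))³ = ((5/2)*6*(2 + 2)/(-15 + 36))³ = ((5/2)*6*4/21)³ = ((5/2)*6*(1/21)*4)³ = (20/7)³ = 8000/343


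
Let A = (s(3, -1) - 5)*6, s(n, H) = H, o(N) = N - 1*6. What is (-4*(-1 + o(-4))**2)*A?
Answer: 17424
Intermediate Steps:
o(N) = -6 + N (o(N) = N - 6 = -6 + N)
A = -36 (A = (-1 - 5)*6 = -6*6 = -36)
(-4*(-1 + o(-4))**2)*A = -4*(-1 + (-6 - 4))**2*(-36) = -4*(-1 - 10)**2*(-36) = -4*(-11)**2*(-36) = -4*121*(-36) = -484*(-36) = 17424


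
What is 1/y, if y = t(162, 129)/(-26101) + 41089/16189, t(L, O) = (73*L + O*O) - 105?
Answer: 422549089/613311571 ≈ 0.68896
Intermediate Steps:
t(L, O) = -105 + O² + 73*L (t(L, O) = (73*L + O²) - 105 = (O² + 73*L) - 105 = -105 + O² + 73*L)
y = 613311571/422549089 (y = (-105 + 129² + 73*162)/(-26101) + 41089/16189 = (-105 + 16641 + 11826)*(-1/26101) + 41089*(1/16189) = 28362*(-1/26101) + 41089/16189 = -28362/26101 + 41089/16189 = 613311571/422549089 ≈ 1.4515)
1/y = 1/(613311571/422549089) = 422549089/613311571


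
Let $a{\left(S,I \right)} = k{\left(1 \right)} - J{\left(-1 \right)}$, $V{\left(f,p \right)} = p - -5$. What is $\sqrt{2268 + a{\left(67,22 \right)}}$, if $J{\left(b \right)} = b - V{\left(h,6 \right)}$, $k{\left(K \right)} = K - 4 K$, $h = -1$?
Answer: $3 \sqrt{253} \approx 47.718$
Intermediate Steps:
$V{\left(f,p \right)} = 5 + p$ ($V{\left(f,p \right)} = p + 5 = 5 + p$)
$k{\left(K \right)} = - 3 K$
$J{\left(b \right)} = -11 + b$ ($J{\left(b \right)} = b - \left(5 + 6\right) = b - 11 = -11 + b$)
$a{\left(S,I \right)} = 9$ ($a{\left(S,I \right)} = \left(-3\right) 1 - \left(-11 - 1\right) = -3 - -12 = -3 + 12 = 9$)
$\sqrt{2268 + a{\left(67,22 \right)}} = \sqrt{2268 + 9} = \sqrt{2277} = 3 \sqrt{253}$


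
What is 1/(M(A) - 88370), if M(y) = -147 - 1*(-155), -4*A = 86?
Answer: -1/88362 ≈ -1.1317e-5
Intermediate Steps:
A = -43/2 (A = -1/4*86 = -43/2 ≈ -21.500)
M(y) = 8 (M(y) = -147 + 155 = 8)
1/(M(A) - 88370) = 1/(8 - 88370) = 1/(-88362) = -1/88362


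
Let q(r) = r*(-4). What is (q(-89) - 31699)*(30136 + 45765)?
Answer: -2378965043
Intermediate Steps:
q(r) = -4*r
(q(-89) - 31699)*(30136 + 45765) = (-4*(-89) - 31699)*(30136 + 45765) = (356 - 31699)*75901 = -31343*75901 = -2378965043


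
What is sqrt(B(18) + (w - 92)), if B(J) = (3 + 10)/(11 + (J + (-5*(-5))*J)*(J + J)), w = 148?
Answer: sqrt(15916868503)/16859 ≈ 7.4834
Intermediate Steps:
B(J) = 13/(11 + 52*J**2) (B(J) = 13/(11 + (J + 25*J)*(2*J)) = 13/(11 + (26*J)*(2*J)) = 13/(11 + 52*J**2))
sqrt(B(18) + (w - 92)) = sqrt(13/(11 + 52*18**2) + (148 - 92)) = sqrt(13/(11 + 52*324) + 56) = sqrt(13/(11 + 16848) + 56) = sqrt(13/16859 + 56) = sqrt(944117/16859) = sqrt(15916868503)/16859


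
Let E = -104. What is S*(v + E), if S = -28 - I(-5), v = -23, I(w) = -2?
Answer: 3302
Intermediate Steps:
S = -26 (S = -28 - 1*(-2) = -28 + 2 = -26)
S*(v + E) = -26*(-23 - 104) = -26*(-127) = 3302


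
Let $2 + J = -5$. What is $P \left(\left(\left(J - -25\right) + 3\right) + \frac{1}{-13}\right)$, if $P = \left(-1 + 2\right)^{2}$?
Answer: $\frac{272}{13} \approx 20.923$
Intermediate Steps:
$J = -7$ ($J = -2 - 5 = -7$)
$P = 1$ ($P = 1^{2} = 1$)
$P \left(\left(\left(J - -25\right) + 3\right) + \frac{1}{-13}\right) = 1 \left(\left(\left(-7 - -25\right) + 3\right) + \frac{1}{-13}\right) = 1 \left(\left(\left(-7 + 25\right) + 3\right) - \frac{1}{13}\right) = 1 \left(\left(18 + 3\right) - \frac{1}{13}\right) = 1 \left(21 - \frac{1}{13}\right) = 1 \cdot \frac{272}{13} = \frac{272}{13}$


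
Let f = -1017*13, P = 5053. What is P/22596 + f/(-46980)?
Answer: 2482091/4914630 ≈ 0.50504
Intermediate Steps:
f = -13221
P/22596 + f/(-46980) = 5053/22596 - 13221/(-46980) = 5053*(1/22596) - 13221*(-1/46980) = 5053/22596 + 1469/5220 = 2482091/4914630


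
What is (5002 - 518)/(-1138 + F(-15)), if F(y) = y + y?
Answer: -1121/292 ≈ -3.8390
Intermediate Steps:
F(y) = 2*y
(5002 - 518)/(-1138 + F(-15)) = (5002 - 518)/(-1138 + 2*(-15)) = 4484/(-1138 - 30) = 4484/(-1168) = 4484*(-1/1168) = -1121/292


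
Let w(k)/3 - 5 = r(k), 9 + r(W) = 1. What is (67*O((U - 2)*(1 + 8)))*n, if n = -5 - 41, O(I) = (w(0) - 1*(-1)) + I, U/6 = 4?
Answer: -585580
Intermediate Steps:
U = 24 (U = 6*4 = 24)
r(W) = -8 (r(W) = -9 + 1 = -8)
w(k) = -9 (w(k) = 15 + 3*(-8) = 15 - 24 = -9)
O(I) = -8 + I (O(I) = (-9 - 1*(-1)) + I = (-9 + 1) + I = -8 + I)
n = -46
(67*O((U - 2)*(1 + 8)))*n = (67*(-8 + (24 - 2)*(1 + 8)))*(-46) = (67*(-8 + 22*9))*(-46) = (67*(-8 + 198))*(-46) = (67*190)*(-46) = 12730*(-46) = -585580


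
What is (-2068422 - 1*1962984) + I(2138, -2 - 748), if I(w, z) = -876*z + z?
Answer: -3375156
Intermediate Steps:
I(w, z) = -875*z
(-2068422 - 1*1962984) + I(2138, -2 - 748) = (-2068422 - 1*1962984) - 875*(-2 - 748) = (-2068422 - 1962984) - 875*(-750) = -4031406 + 656250 = -3375156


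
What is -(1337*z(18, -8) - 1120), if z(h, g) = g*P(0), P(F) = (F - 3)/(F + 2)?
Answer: -14924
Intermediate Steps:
P(F) = (-3 + F)/(2 + F)
z(h, g) = -3*g/2 (z(h, g) = g*((-3 + 0)/(2 + 0)) = g*(-3/2) = -3*g/2)
-(1337*z(18, -8) - 1120) = -(1337*(-3/2*(-8)) - 1120) = -(1337*12 - 1120) = -(16044 - 1120) = -1*14924 = -14924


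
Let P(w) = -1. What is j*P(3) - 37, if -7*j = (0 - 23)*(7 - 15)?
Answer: -75/7 ≈ -10.714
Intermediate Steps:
j = -184/7 (j = -(0 - 23)*(7 - 15)/7 = -(-23)*(-8)/7 = -⅐*184 = -184/7 ≈ -26.286)
j*P(3) - 37 = -184/7*(-1) - 37 = 184/7 - 37 = -75/7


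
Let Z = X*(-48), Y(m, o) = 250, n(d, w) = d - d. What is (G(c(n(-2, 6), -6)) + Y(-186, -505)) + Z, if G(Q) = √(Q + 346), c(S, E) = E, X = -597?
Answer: 28906 + 2*√85 ≈ 28924.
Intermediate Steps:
n(d, w) = 0
Z = 28656 (Z = -597*(-48) = 28656)
G(Q) = √(346 + Q)
(G(c(n(-2, 6), -6)) + Y(-186, -505)) + Z = (√(346 - 6) + 250) + 28656 = (√340 + 250) + 28656 = (2*√85 + 250) + 28656 = (250 + 2*√85) + 28656 = 28906 + 2*√85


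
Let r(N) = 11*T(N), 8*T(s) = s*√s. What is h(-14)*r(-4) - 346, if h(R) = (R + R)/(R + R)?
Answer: -346 - 11*I ≈ -346.0 - 11.0*I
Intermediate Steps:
T(s) = s^(3/2)/8 (T(s) = (s*√s)/8 = s^(3/2)/8)
r(N) = 11*N^(3/2)/8 (r(N) = 11*(N^(3/2)/8) = 11*N^(3/2)/8)
h(R) = 1 (h(R) = (2*R)/((2*R)) = (2*R)*(1/(2*R)) = 1)
h(-14)*r(-4) - 346 = 1*(11*(-4)^(3/2)/8) - 346 = 1*(11*(-8*I)/8) - 346 = 1*(-11*I) - 346 = -11*I - 346 = -346 - 11*I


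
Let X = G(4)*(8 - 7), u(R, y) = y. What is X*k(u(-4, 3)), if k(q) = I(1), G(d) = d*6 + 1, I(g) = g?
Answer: 25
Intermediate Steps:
G(d) = 1 + 6*d (G(d) = 6*d + 1 = 1 + 6*d)
k(q) = 1
X = 25 (X = (1 + 6*4)*(8 - 7) = (1 + 24)*1 = 25*1 = 25)
X*k(u(-4, 3)) = 25*1 = 25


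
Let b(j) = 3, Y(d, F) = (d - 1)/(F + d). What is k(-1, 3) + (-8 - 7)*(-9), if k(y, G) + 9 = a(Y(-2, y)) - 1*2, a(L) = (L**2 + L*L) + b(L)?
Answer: 129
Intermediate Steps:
Y(d, F) = (-1 + d)/(F + d)
a(L) = 3 + 2*L**2 (a(L) = (L**2 + L*L) + 3 = (L**2 + L**2) + 3 = 2*L**2 + 3 = 3 + 2*L**2)
k(y, G) = -8 + 18/(-2 + y)**2 (k(y, G) = -9 + ((3 + 2*((-1 - 2)/(y - 2))**2) - 1*2) = -9 + ((3 + 2*(-3/(-2 + y))**2) - 2) = -9 + ((3 + 2*(9/(-2 + y)**2)) - 2) = -9 + ((3 + 18/(-2 + y)**2) - 2) = -9 + (1 + 18/(-2 + y)**2) = -8 + 18/(-2 + y)**2)
k(-1, 3) + (-8 - 7)*(-9) = (-8 + 18/(-2 - 1)**2) + (-8 - 7)*(-9) = (-8 + 18/(-3)**2) - 15*(-9) = (-8 + 18*(1/9)) + 135 = (-8 + 2) + 135 = -6 + 135 = 129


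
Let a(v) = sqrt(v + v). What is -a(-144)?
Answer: -12*I*sqrt(2) ≈ -16.971*I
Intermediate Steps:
a(v) = sqrt(2)*sqrt(v) (a(v) = sqrt(2*v) = sqrt(2)*sqrt(v))
-a(-144) = -sqrt(2)*sqrt(-144) = -sqrt(2)*12*I = -12*I*sqrt(2)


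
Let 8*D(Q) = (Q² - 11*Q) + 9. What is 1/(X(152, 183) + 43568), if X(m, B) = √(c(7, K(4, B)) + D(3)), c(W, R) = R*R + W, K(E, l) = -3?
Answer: 348544/15185364879 - 2*√226/15185364879 ≈ 2.2951e-5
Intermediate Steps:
D(Q) = 9/8 - 11*Q/8 + Q²/8 (D(Q) = ((Q² - 11*Q) + 9)/8 = (9 + Q² - 11*Q)/8 = 9/8 - 11*Q/8 + Q²/8)
c(W, R) = W + R² (c(W, R) = R² + W = W + R²)
X(m, B) = √226/4 (X(m, B) = √((7 + (-3)²) + (9/8 - 11/8*3 + (⅛)*3²)) = √((7 + 9) + (9/8 - 33/8 + (⅛)*9)) = √(16 + (9/8 - 33/8 + 9/8)) = √(16 - 15/8) = √(113/8) = √226/4)
1/(X(152, 183) + 43568) = 1/(√226/4 + 43568) = 1/(43568 + √226/4)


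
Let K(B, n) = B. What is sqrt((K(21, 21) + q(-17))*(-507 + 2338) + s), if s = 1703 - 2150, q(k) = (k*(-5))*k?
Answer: I*sqrt(2607791) ≈ 1614.9*I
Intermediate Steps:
q(k) = -5*k**2 (q(k) = (-5*k)*k = -5*k**2)
s = -447
sqrt((K(21, 21) + q(-17))*(-507 + 2338) + s) = sqrt((21 - 5*(-17)**2)*(-507 + 2338) - 447) = sqrt((21 - 5*289)*1831 - 447) = sqrt((21 - 1445)*1831 - 447) = sqrt(-1424*1831 - 447) = sqrt(-2607344 - 447) = sqrt(-2607791) = I*sqrt(2607791)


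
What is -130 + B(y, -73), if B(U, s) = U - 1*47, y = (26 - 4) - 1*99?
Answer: -254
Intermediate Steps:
y = -77 (y = 22 - 99 = -77)
B(U, s) = -47 + U (B(U, s) = U - 47 = -47 + U)
-130 + B(y, -73) = -130 + (-47 - 77) = -130 - 124 = -254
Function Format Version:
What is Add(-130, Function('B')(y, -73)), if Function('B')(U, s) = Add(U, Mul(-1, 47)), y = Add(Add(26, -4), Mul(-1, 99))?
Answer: -254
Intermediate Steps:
y = -77 (y = Add(22, -99) = -77)
Function('B')(U, s) = Add(-47, U) (Function('B')(U, s) = Add(U, -47) = Add(-47, U))
Add(-130, Function('B')(y, -73)) = Add(-130, Add(-47, -77)) = Add(-130, -124) = -254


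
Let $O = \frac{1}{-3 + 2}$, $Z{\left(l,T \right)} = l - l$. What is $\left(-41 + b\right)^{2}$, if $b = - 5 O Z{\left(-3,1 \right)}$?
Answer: $1681$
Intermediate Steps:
$Z{\left(l,T \right)} = 0$
$O = -1$ ($O = \frac{1}{-1} = -1$)
$b = 0$ ($b = \left(-5\right) \left(-1\right) 0 = 5 \cdot 0 = 0$)
$\left(-41 + b\right)^{2} = \left(-41 + 0\right)^{2} = \left(-41\right)^{2} = 1681$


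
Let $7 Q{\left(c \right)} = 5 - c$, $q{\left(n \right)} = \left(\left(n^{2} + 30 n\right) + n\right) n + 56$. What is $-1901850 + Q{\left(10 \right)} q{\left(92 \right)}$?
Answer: $- \frac{18518590}{7} \approx -2.6455 \cdot 10^{6}$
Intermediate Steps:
$q{\left(n \right)} = 56 + n \left(n^{2} + 31 n\right)$ ($q{\left(n \right)} = \left(n^{2} + 31 n\right) n + 56 = n \left(n^{2} + 31 n\right) + 56 = 56 + n \left(n^{2} + 31 n\right)$)
$Q{\left(c \right)} = \frac{5}{7} - \frac{c}{7}$ ($Q{\left(c \right)} = \frac{5 - c}{7} = \frac{5}{7} - \frac{c}{7}$)
$-1901850 + Q{\left(10 \right)} q{\left(92 \right)} = -1901850 + \left(\frac{5}{7} - \frac{10}{7}\right) \left(56 + 92^{3} + 31 \cdot 92^{2}\right) = -1901850 + \left(\frac{5}{7} - \frac{10}{7}\right) \left(56 + 778688 + 31 \cdot 8464\right) = -1901850 - \frac{5 \left(56 + 778688 + 262384\right)}{7} = -1901850 - \frac{5205640}{7} = - \frac{18518590}{7}$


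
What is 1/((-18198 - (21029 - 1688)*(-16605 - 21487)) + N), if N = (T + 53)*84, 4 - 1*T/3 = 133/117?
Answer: 13/9577416518 ≈ 1.3574e-9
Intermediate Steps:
T = 335/39 (T = 12 - 399/117 = 12 - 3*133/117 = 12 - 133/39 = 335/39 ≈ 8.5897)
N = 67256/13 (N = (335/39 + 53)*84 = (2402/39)*84 = 67256/13 ≈ 5173.5)
1/((-18198 - (21029 - 1688)*(-16605 - 21487)) + N) = 1/((-18198 - (21029 - 1688)*(-16605 - 21487)) + 67256/13) = 1/((-18198 - 19341*(-38092)) + 67256/13) = 1/((-18198 - 1*(-736737372)) + 67256/13) = 1/((-18198 + 736737372) + 67256/13) = 1/(736719174 + 67256/13) = 1/(9577416518/13) = 13/9577416518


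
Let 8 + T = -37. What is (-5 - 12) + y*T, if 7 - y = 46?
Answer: 1738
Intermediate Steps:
T = -45 (T = -8 - 37 = -45)
y = -39 (y = 7 - 1*46 = 7 - 46 = -39)
(-5 - 12) + y*T = (-5 - 12) - 39*(-45) = -17 + 1755 = 1738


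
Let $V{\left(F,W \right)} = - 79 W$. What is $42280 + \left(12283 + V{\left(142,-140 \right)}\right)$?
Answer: $65623$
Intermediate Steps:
$42280 + \left(12283 + V{\left(142,-140 \right)}\right) = 42280 + \left(12283 - -11060\right) = 42280 + \left(12283 + 11060\right) = 42280 + 23343 = 65623$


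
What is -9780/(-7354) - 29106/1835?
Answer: -98049612/6747295 ≈ -14.532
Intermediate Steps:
-9780/(-7354) - 29106/1835 = -9780*(-1/7354) - 29106*1/1835 = 4890/3677 - 29106/1835 = -98049612/6747295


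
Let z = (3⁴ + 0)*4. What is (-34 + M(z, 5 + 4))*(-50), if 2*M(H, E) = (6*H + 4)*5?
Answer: -241800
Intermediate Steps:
z = 324 (z = (81 + 0)*4 = 81*4 = 324)
M(H, E) = 10 + 15*H (M(H, E) = ((6*H + 4)*5)/2 = ((4 + 6*H)*5)/2 = (20 + 30*H)/2 = 10 + 15*H)
(-34 + M(z, 5 + 4))*(-50) = (-34 + (10 + 15*324))*(-50) = (-34 + (10 + 4860))*(-50) = (-34 + 4870)*(-50) = 4836*(-50) = -241800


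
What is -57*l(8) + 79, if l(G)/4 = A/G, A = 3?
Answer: -13/2 ≈ -6.5000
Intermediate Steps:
l(G) = 12/G (l(G) = 4*(3/G) = 12/G)
-57*l(8) + 79 = -684/8 + 79 = -57*3/2 + 79 = -171/2 + 79 = -13/2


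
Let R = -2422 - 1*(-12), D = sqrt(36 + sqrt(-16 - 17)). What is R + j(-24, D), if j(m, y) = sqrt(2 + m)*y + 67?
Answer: -2343 + I*sqrt(22)*sqrt(36 + I*sqrt(33)) ≈ -2345.2 + 28.231*I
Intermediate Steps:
D = sqrt(36 + I*sqrt(33)) (D = sqrt(36 + sqrt(-33)) = sqrt(36 + I*sqrt(33)) ≈ 6.0189 + 0.47721*I)
R = -2410 (R = -2422 + 12 = -2410)
j(m, y) = 67 + y*sqrt(2 + m) (j(m, y) = y*sqrt(2 + m) + 67 = 67 + y*sqrt(2 + m))
R + j(-24, D) = -2410 + (67 + sqrt(36 + I*sqrt(33))*sqrt(2 - 24)) = -2410 + (67 + sqrt(36 + I*sqrt(33))*sqrt(-22)) = -2410 + (67 + sqrt(36 + I*sqrt(33))*(I*sqrt(22))) = -2410 + (67 + I*sqrt(22)*sqrt(36 + I*sqrt(33))) = -2343 + I*sqrt(22)*sqrt(36 + I*sqrt(33))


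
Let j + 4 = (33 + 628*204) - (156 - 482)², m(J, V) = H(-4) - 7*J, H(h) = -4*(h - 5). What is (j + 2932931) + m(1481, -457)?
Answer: 2944465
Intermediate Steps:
H(h) = 20 - 4*h (H(h) = -4*(-5 + h) = 20 - 4*h)
m(J, V) = 36 - 7*J (m(J, V) = (20 - 4*(-4)) - 7*J = (20 + 16) - 7*J = 36 - 7*J)
j = 21865 (j = -4 + ((33 + 628*204) - (156 - 482)²) = -4 + ((33 + 128112) - 1*(-326)²) = -4 + (128145 - 1*106276) = -4 + (128145 - 106276) = -4 + 21869 = 21865)
(j + 2932931) + m(1481, -457) = (21865 + 2932931) + (36 - 7*1481) = 2954796 + (36 - 10367) = 2954796 - 10331 = 2944465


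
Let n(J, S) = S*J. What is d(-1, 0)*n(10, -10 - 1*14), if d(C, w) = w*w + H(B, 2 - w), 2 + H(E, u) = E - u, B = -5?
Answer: 2160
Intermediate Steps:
H(E, u) = -2 + E - u (H(E, u) = -2 + (E - u) = -2 + E - u)
d(C, w) = -9 + w + w² (d(C, w) = w*w + (-2 - 5 - (2 - w)) = w² + (-2 - 5 + (-2 + w)) = w² + (-9 + w) = -9 + w + w²)
n(J, S) = J*S
d(-1, 0)*n(10, -10 - 1*14) = (-9 + 0 + 0²)*(10*(-10 - 1*14)) = (-9 + 0 + 0)*(10*(-10 - 14)) = -90*(-24) = -9*(-240) = 2160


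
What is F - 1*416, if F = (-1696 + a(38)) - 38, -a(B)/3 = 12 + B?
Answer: -2300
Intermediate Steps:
a(B) = -36 - 3*B (a(B) = -3*(12 + B) = -36 - 3*B)
F = -1884 (F = (-1696 + (-36 - 3*38)) - 38 = (-1696 + (-36 - 114)) - 38 = (-1696 - 150) - 38 = -1846 - 38 = -1884)
F - 1*416 = -1884 - 1*416 = -1884 - 416 = -2300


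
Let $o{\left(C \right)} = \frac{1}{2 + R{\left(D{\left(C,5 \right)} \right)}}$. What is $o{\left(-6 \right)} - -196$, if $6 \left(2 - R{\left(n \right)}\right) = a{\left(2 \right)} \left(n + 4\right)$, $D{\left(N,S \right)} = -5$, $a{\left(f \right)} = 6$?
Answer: $\frac{981}{5} \approx 196.2$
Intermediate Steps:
$R{\left(n \right)} = -2 - n$ ($R{\left(n \right)} = 2 - \frac{6 \left(n + 4\right)}{6} = 2 - \frac{6 \left(4 + n\right)}{6} = 2 - \frac{24 + 6 n}{6} = 2 - \left(4 + n\right) = -2 - n$)
$o{\left(C \right)} = \frac{1}{5}$ ($o{\left(C \right)} = \frac{1}{2 - -3} = \frac{1}{2 + \left(-2 + 5\right)} = \frac{1}{2 + 3} = \frac{1}{5}$)
$o{\left(-6 \right)} - -196 = \frac{1}{5} - -196 = \frac{1}{5} + 196 = \frac{981}{5}$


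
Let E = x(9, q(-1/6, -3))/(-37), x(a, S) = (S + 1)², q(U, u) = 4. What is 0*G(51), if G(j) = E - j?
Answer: 0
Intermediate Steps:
x(a, S) = (1 + S)²
E = -25/37 (E = (1 + 4)²/(-37) = 5²*(-1/37) = 25*(-1/37) = -25/37 ≈ -0.67568)
G(j) = -25/37 - j
0*G(51) = 0*(-25/37 - 1*51) = 0*(-25/37 - 51) = 0*(-1912/37) = 0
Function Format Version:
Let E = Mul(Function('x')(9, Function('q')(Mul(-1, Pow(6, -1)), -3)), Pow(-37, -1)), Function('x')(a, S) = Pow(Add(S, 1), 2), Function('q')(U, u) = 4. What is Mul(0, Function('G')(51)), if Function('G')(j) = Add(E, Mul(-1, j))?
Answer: 0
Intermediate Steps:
Function('x')(a, S) = Pow(Add(1, S), 2)
E = Rational(-25, 37) (E = Mul(Pow(Add(1, 4), 2), Pow(-37, -1)) = Mul(Pow(5, 2), Rational(-1, 37)) = Mul(25, Rational(-1, 37)) = Rational(-25, 37) ≈ -0.67568)
Function('G')(j) = Add(Rational(-25, 37), Mul(-1, j))
Mul(0, Function('G')(51)) = Mul(0, Add(Rational(-25, 37), Mul(-1, 51))) = Mul(0, Add(Rational(-25, 37), -51)) = Mul(0, Rational(-1912, 37)) = 0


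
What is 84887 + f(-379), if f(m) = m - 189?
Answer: 84319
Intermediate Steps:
f(m) = -189 + m
84887 + f(-379) = 84887 + (-189 - 379) = 84887 - 568 = 84319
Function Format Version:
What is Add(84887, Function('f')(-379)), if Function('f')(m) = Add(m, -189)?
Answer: 84319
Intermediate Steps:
Function('f')(m) = Add(-189, m)
Add(84887, Function('f')(-379)) = Add(84887, Add(-189, -379)) = Add(84887, -568) = 84319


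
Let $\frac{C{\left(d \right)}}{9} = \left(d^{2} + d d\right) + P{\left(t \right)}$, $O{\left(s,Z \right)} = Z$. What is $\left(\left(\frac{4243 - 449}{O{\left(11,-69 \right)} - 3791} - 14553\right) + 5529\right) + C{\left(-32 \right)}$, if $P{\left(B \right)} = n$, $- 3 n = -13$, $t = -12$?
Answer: $\frac{18230813}{1930} \approx 9446.0$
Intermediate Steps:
$n = \frac{13}{3}$ ($n = \left(- \frac{1}{3}\right) \left(-13\right) = \frac{13}{3} \approx 4.3333$)
$P{\left(B \right)} = \frac{13}{3}$
$C{\left(d \right)} = 39 + 18 d^{2}$ ($C{\left(d \right)} = 9 \left(\left(d^{2} + d d\right) + \frac{13}{3}\right) = 9 \left(\left(d^{2} + d^{2}\right) + \frac{13}{3}\right) = 9 \left(2 d^{2} + \frac{13}{3}\right) = 9 \left(\frac{13}{3} + 2 d^{2}\right) = 39 + 18 d^{2}$)
$\left(\left(\frac{4243 - 449}{O{\left(11,-69 \right)} - 3791} - 14553\right) + 5529\right) + C{\left(-32 \right)} = \left(\left(\frac{4243 - 449}{-69 - 3791} - 14553\right) + 5529\right) + \left(39 + 18 \left(-32\right)^{2}\right) = \left(\left(\frac{3794}{-3860} - 14553\right) + 5529\right) + \left(39 + 18 \cdot 1024\right) = \left(\left(3794 \left(- \frac{1}{3860}\right) - 14553\right) + 5529\right) + \left(39 + 18432\right) = \left(\left(- \frac{1897}{1930} - 14553\right) + 5529\right) + 18471 = \left(- \frac{28089187}{1930} + 5529\right) + 18471 = - \frac{17418217}{1930} + 18471 = \frac{18230813}{1930}$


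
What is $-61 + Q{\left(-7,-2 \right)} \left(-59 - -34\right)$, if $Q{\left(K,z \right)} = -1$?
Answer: $-36$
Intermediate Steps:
$-61 + Q{\left(-7,-2 \right)} \left(-59 - -34\right) = -61 - \left(-59 - -34\right) = -61 - \left(-59 + 34\right) = -61 - -25 = -61 + 25 = -36$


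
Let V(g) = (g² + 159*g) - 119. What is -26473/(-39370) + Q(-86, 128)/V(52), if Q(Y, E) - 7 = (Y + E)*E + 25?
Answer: 500224429/427282610 ≈ 1.1707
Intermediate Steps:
V(g) = -119 + g² + 159*g
Q(Y, E) = 32 + E*(E + Y) (Q(Y, E) = 7 + ((Y + E)*E + 25) = 7 + ((E + Y)*E + 25) = 7 + (E*(E + Y) + 25) = 7 + (25 + E*(E + Y)) = 32 + E*(E + Y))
-26473/(-39370) + Q(-86, 128)/V(52) = -26473/(-39370) + (32 + 128² + 128*(-86))/(-119 + 52² + 159*52) = -26473*(-1/39370) + (32 + 16384 - 11008)/(-119 + 2704 + 8268) = 26473/39370 + 5408/10853 = 500224429/427282610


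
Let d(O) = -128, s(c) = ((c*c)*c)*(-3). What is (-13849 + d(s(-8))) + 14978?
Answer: 1001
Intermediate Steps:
s(c) = -3*c³ (s(c) = (c²*c)*(-3) = c³*(-3) = -3*c³)
(-13849 + d(s(-8))) + 14978 = (-13849 - 128) + 14978 = -13977 + 14978 = 1001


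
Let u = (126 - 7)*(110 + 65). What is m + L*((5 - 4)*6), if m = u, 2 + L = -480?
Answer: 17933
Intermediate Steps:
L = -482 (L = -2 - 480 = -482)
u = 20825 (u = 119*175 = 20825)
m = 20825
m + L*((5 - 4)*6) = 20825 - 482*(5 - 4)*6 = 20825 - 482*6 = 20825 - 2892 = 17933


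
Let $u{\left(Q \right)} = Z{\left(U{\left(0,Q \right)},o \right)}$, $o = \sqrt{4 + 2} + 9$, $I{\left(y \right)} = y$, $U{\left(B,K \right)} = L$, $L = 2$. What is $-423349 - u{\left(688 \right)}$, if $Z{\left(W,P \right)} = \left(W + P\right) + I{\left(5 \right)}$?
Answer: $-423365 - \sqrt{6} \approx -4.2337 \cdot 10^{5}$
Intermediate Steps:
$U{\left(B,K \right)} = 2$
$o = 9 + \sqrt{6}$ ($o = \sqrt{6} + 9 = 9 + \sqrt{6} \approx 11.449$)
$Z{\left(W,P \right)} = 5 + P + W$ ($Z{\left(W,P \right)} = \left(W + P\right) + 5 = \left(P + W\right) + 5 = 5 + P + W$)
$u{\left(Q \right)} = 16 + \sqrt{6}$ ($u{\left(Q \right)} = 5 + \left(9 + \sqrt{6}\right) + 2 = 16 + \sqrt{6}$)
$-423349 - u{\left(688 \right)} = -423349 - \left(16 + \sqrt{6}\right) = -423365 - \sqrt{6}$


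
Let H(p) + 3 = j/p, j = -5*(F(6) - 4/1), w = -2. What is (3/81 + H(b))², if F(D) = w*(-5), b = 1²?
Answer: 792100/729 ≈ 1086.6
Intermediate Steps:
b = 1
F(D) = 10 (F(D) = -2*(-5) = 10)
j = -30 (j = -5*(10 - 4/1) = -5*(10 - 4*1) = -5*(10 - 4) = -5*6 = -30)
H(p) = -3 - 30/p
(3/81 + H(b))² = (3/81 + (-3 - 30/1))² = (3*(1/81) + (-3 - 30*1))² = (1/27 + (-3 - 30))² = (1/27 - 33)² = (-890/27)² = 792100/729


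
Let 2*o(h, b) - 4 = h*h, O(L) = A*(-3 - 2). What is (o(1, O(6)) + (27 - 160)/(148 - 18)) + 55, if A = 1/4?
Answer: 3671/65 ≈ 56.477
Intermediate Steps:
A = ¼ ≈ 0.25000
O(L) = -5/4 (O(L) = (-3 - 2)/4 = (¼)*(-5) = -5/4)
o(h, b) = 2 + h²/2 (o(h, b) = 2 + (h*h)/2 = 2 + h²/2)
(o(1, O(6)) + (27 - 160)/(148 - 18)) + 55 = ((2 + (½)*1²) + (27 - 160)/(148 - 18)) + 55 = ((2 + (½)*1) - 133/130) + 55 = ((2 + ½) - 133*1/130) + 55 = (5/2 - 133/130) + 55 = 96/65 + 55 = 3671/65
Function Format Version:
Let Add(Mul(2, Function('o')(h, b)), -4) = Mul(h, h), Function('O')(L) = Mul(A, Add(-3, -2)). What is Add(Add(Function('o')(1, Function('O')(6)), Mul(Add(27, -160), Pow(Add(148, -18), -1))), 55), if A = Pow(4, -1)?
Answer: Rational(3671, 65) ≈ 56.477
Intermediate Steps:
A = Rational(1, 4) ≈ 0.25000
Function('O')(L) = Rational(-5, 4) (Function('O')(L) = Mul(Rational(1, 4), Add(-3, -2)) = Mul(Rational(1, 4), -5) = Rational(-5, 4))
Function('o')(h, b) = Add(2, Mul(Rational(1, 2), Pow(h, 2))) (Function('o')(h, b) = Add(2, Mul(Rational(1, 2), Mul(h, h))) = Add(2, Mul(Rational(1, 2), Pow(h, 2))))
Add(Add(Function('o')(1, Function('O')(6)), Mul(Add(27, -160), Pow(Add(148, -18), -1))), 55) = Add(Add(Add(2, Mul(Rational(1, 2), Pow(1, 2))), Mul(Add(27, -160), Pow(Add(148, -18), -1))), 55) = Add(Add(Add(2, Mul(Rational(1, 2), 1)), Mul(-133, Pow(130, -1))), 55) = Add(Add(Add(2, Rational(1, 2)), Mul(-133, Rational(1, 130))), 55) = Add(Add(Rational(5, 2), Rational(-133, 130)), 55) = Add(Rational(96, 65), 55) = Rational(3671, 65)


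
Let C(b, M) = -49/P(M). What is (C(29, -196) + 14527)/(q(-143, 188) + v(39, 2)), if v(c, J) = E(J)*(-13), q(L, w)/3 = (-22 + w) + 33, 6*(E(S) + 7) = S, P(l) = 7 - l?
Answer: 1263828/59479 ≈ 21.248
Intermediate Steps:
E(S) = -7 + S/6
C(b, M) = -49/(7 - M)
q(L, w) = 33 + 3*w (q(L, w) = 3*((-22 + w) + 33) = 3*(11 + w) = 33 + 3*w)
v(c, J) = 91 - 13*J/6 (v(c, J) = (-7 + J/6)*(-13) = 91 - 13*J/6)
(C(29, -196) + 14527)/(q(-143, 188) + v(39, 2)) = (49/(-7 - 196) + 14527)/((33 + 3*188) + (91 - 13/6*2)) = (49/(-203) + 14527)/((33 + 564) + (91 - 13/3)) = (49*(-1/203) + 14527)/(597 + 260/3) = (-7/29 + 14527)/(2051/3) = (421276/29)*(3/2051) = 1263828/59479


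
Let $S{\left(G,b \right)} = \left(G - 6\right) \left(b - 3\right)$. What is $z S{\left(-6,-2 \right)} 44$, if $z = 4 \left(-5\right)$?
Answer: $-52800$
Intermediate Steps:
$S{\left(G,b \right)} = \left(-6 + G\right) \left(-3 + b\right)$
$z = -20$
$z S{\left(-6,-2 \right)} 44 = - 20 \left(18 - -12 - -18 - -12\right) 44 = - 20 \left(18 + 12 + 18 + 12\right) 44 = \left(-20\right) 60 \cdot 44 = \left(-1200\right) 44 = -52800$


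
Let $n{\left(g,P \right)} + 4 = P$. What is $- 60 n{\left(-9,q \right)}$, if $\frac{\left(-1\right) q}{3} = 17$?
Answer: $3300$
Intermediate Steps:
$q = -51$ ($q = \left(-3\right) 17 = -51$)
$n{\left(g,P \right)} = -4 + P$
$- 60 n{\left(-9,q \right)} = - 60 \left(-4 - 51\right) = \left(-60\right) \left(-55\right) = 3300$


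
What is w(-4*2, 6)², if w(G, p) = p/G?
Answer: 9/16 ≈ 0.56250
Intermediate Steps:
w(-4*2, 6)² = (6/((-4*2)))² = (6/(-8))² = (6*(-⅛))² = (-¾)² = 9/16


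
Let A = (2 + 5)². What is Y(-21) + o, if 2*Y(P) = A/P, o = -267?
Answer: -1609/6 ≈ -268.17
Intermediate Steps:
A = 49 (A = 7² = 49)
Y(P) = 49/(2*P) (Y(P) = (49/P)/2 = 49/(2*P))
Y(-21) + o = (49/2)/(-21) - 267 = (49/2)*(-1/21) - 267 = -7/6 - 267 = -1609/6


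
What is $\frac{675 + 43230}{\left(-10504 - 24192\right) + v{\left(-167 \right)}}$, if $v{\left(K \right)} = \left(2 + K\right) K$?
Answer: $- \frac{43905}{7141} \approx -6.1483$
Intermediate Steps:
$v{\left(K \right)} = K \left(2 + K\right)$
$\frac{675 + 43230}{\left(-10504 - 24192\right) + v{\left(-167 \right)}} = \frac{675 + 43230}{\left(-10504 - 24192\right) - 167 \left(2 - 167\right)} = \frac{43905}{\left(-10504 - 24192\right) - -27555} = \frac{43905}{-34696 + 27555} = \frac{43905}{-7141} = 43905 \left(- \frac{1}{7141}\right) = - \frac{43905}{7141}$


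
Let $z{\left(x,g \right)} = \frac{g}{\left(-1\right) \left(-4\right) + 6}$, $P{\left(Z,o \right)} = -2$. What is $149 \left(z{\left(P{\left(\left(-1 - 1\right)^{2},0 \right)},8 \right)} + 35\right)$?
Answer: $\frac{26671}{5} \approx 5334.2$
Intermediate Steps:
$z{\left(x,g \right)} = \frac{g}{10}$ ($z{\left(x,g \right)} = \frac{g}{4 + 6} = \frac{g}{10}$)
$149 \left(z{\left(P{\left(\left(-1 - 1\right)^{2},0 \right)},8 \right)} + 35\right) = 149 \left(\frac{1}{10} \cdot 8 + 35\right) = 149 \left(\frac{4}{5} + 35\right) = 149 \cdot \frac{179}{5} = \frac{26671}{5}$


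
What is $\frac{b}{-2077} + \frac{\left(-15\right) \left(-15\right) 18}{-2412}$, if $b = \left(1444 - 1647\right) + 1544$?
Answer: $- \frac{9657}{4154} \approx -2.3247$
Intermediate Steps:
$b = 1341$ ($b = -203 + 1544 = 1341$)
$\frac{b}{-2077} + \frac{\left(-15\right) \left(-15\right) 18}{-2412} = \frac{1341}{-2077} + \frac{\left(-15\right) \left(-15\right) 18}{-2412} = 1341 \left(- \frac{1}{2077}\right) + 225 \cdot 18 \left(- \frac{1}{2412}\right) = - \frac{1341}{2077} + 4050 \left(- \frac{1}{2412}\right) = - \frac{1341}{2077} - \frac{225}{134} = - \frac{9657}{4154}$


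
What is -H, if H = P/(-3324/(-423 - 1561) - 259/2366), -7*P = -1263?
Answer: -105869712/918841 ≈ -115.22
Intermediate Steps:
P = 1263/7 (P = -⅐*(-1263) = 1263/7 ≈ 180.43)
H = 105869712/918841 (H = 1263/(7*(-3324/(-423 - 1561) - 259/2366)) = 1263/(7*(-3324/(-1984) - 259*1/2366)) = 1263/(7*(-3324*(-1/1984) - 37/338)) = 1263/(7*(831/496 - 37/338)) = 1263/(7*(131263/83824)) = (1263/7)*(83824/131263) = 105869712/918841 ≈ 115.22)
-H = -1*105869712/918841 = -105869712/918841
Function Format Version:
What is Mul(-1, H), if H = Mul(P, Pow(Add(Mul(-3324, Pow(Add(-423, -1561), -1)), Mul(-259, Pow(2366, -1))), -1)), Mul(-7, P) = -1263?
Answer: Rational(-105869712, 918841) ≈ -115.22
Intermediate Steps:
P = Rational(1263, 7) (P = Mul(Rational(-1, 7), -1263) = Rational(1263, 7) ≈ 180.43)
H = Rational(105869712, 918841) (H = Mul(Rational(1263, 7), Pow(Add(Mul(-3324, Pow(Add(-423, -1561), -1)), Mul(-259, Pow(2366, -1))), -1)) = Mul(Rational(1263, 7), Pow(Add(Mul(-3324, Pow(-1984, -1)), Mul(-259, Rational(1, 2366))), -1)) = Mul(Rational(1263, 7), Pow(Add(Mul(-3324, Rational(-1, 1984)), Rational(-37, 338)), -1)) = Mul(Rational(1263, 7), Pow(Add(Rational(831, 496), Rational(-37, 338)), -1)) = Mul(Rational(1263, 7), Pow(Rational(131263, 83824), -1)) = Mul(Rational(1263, 7), Rational(83824, 131263)) = Rational(105869712, 918841) ≈ 115.22)
Mul(-1, H) = Mul(-1, Rational(105869712, 918841)) = Rational(-105869712, 918841)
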